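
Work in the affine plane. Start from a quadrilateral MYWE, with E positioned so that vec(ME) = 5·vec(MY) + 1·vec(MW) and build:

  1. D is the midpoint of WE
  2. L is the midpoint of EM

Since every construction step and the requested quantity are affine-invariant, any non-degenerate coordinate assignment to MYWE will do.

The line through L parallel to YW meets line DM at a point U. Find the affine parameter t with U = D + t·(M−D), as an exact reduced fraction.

Choose coordinates M = (0, 0), Y = (1, 0), W = (0, 1), E = (5, 1).
1. D is the midpoint of WE ⇒ D = (5/2, 1)
2. L is the midpoint of EM ⇒ L = (5/2, 1/2)
through L parallel to YW: direction (-1, 1); meets DM at U = (15/7, 6/7)
U = D + t·(M−D) with t = 1/7

t = 1/7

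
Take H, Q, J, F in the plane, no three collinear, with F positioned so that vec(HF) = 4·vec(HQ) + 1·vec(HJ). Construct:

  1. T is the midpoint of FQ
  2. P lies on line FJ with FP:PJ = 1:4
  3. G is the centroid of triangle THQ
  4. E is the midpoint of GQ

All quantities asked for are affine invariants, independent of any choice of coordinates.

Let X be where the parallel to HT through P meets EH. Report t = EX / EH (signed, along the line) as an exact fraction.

Set H = (0, 0), Q = (1, 0), J = (0, 1), F = (4, 1); any affine frame gives the same invariant.
1. T is the midpoint of FQ ⇒ T = (5/2, 1/2)
2. P lies on line FJ with FP:PJ = 1:4 ⇒ P = (16/5, 1)
3. G is the centroid of triangle THQ ⇒ G = (7/6, 1/6)
4. E is the midpoint of GQ ⇒ E = (13/12, 1/12)
through P parallel to HT: direction (5/2, 1/2); meets EH at X = (-117/40, -9/40)
X = E + t·(H−E) with t = 37/10

t = 37/10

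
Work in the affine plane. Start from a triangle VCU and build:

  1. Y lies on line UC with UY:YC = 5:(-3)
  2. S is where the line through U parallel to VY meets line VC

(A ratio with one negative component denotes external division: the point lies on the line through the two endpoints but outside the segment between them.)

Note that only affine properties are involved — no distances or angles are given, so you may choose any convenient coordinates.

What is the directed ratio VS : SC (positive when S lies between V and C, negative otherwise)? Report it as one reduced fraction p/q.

Work in coordinates with V = (0, 0), C = (1, 0), U = (0, 1).
1. Y lies on line UC with UY:YC = 5:(-3) ⇒ Y = (5/2, -3/2)
2. S is where the line through U parallel to VY meets line VC ⇒ S = (5/3, 0)
S = V + t·(C−V) with t = 5/3, so VS:SC = t:(1−t) = 5/3:-2/3

VS:SC = -5/2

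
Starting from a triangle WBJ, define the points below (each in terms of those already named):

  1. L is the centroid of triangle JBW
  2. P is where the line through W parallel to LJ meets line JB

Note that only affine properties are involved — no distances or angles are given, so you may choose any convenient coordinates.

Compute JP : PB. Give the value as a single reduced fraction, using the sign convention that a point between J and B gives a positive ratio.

Choose coordinates W = (0, 0), B = (1, 0), J = (0, 1).
1. L is the centroid of triangle JBW ⇒ L = (1/3, 1/3)
2. P is where the line through W parallel to LJ meets line JB ⇒ P = (-1, 2)
P = J + t·(B−J) with t = -1, so JP:PB = t:(1−t) = -1:2

JP:PB = -1/2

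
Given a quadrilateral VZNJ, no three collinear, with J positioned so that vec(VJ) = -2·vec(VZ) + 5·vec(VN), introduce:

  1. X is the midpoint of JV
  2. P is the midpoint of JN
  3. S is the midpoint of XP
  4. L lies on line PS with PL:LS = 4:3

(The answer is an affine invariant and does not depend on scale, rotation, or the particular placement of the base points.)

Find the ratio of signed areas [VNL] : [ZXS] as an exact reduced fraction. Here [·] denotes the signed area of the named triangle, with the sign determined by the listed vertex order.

[VNL]:[ZXS] = -2

Set V = (0, 0), Z = (1, 0), N = (0, 1), J = (-2, 5); any affine frame gives the same invariant.
1. X is the midpoint of JV ⇒ X = (-1, 5/2)
2. P is the midpoint of JN ⇒ P = (-1, 3)
3. S is the midpoint of XP ⇒ S = (-1, 11/4)
4. L lies on line PS with PL:LS = 4:3 ⇒ L = (-1, 20/7)
2·[VNL] = 1, 2·[ZXS] = -1/2
[VNL]:[ZXS] = 1:-1/2 = -2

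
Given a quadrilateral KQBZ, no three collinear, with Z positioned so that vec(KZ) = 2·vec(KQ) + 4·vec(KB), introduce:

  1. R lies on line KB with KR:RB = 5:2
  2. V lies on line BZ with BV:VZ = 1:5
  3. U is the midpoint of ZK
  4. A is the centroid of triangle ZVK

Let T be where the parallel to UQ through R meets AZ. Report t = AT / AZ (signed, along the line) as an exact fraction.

t = -7/11

Set K = (0, 0), Q = (1, 0), B = (0, 1), Z = (2, 4); any affine frame gives the same invariant.
1. R lies on line KB with KR:RB = 5:2 ⇒ R = (0, 5/7)
2. V lies on line BZ with BV:VZ = 1:5 ⇒ V = (1/3, 3/2)
3. U is the midpoint of ZK ⇒ U = (1, 2)
4. A is the centroid of triangle ZVK ⇒ A = (7/9, 11/6)
through R parallel to UQ: direction (0, -2); meets AZ at T = (0, 5/11)
T = A + t·(Z−A) with t = -7/11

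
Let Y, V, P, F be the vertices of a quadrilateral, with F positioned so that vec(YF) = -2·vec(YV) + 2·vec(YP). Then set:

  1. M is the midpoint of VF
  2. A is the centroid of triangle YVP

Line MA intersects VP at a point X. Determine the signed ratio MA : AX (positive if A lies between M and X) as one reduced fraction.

Work in coordinates with Y = (0, 0), V = (1, 0), P = (0, 1), F = (-2, 2).
1. M is the midpoint of VF ⇒ M = (-1/2, 1)
2. A is the centroid of triangle YVP ⇒ A = (1/3, 1/3)
line MA meets VP at X = (2, -1)
A = M + t·(X−M) with t = 1/3, so MA:AX = 1/3:2/3

MA:AX = 1/2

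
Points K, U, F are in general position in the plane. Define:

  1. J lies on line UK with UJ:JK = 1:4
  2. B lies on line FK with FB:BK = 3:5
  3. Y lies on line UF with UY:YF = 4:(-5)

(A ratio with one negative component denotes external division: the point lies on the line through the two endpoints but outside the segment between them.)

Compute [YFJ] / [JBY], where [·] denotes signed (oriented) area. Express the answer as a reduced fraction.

Choose coordinates K = (0, 0), U = (1, 0), F = (0, 1).
1. J lies on line UK with UJ:JK = 1:4 ⇒ J = (4/5, 0)
2. B lies on line FK with FB:BK = 3:5 ⇒ B = (0, 5/8)
3. Y lies on line UF with UY:YF = 4:(-5) ⇒ Y = (5, -4)
2·[YFJ] = 1, 2·[JBY] = 23/40
[YFJ]:[JBY] = 1:23/40 = 40/23

[YFJ]:[JBY] = 40/23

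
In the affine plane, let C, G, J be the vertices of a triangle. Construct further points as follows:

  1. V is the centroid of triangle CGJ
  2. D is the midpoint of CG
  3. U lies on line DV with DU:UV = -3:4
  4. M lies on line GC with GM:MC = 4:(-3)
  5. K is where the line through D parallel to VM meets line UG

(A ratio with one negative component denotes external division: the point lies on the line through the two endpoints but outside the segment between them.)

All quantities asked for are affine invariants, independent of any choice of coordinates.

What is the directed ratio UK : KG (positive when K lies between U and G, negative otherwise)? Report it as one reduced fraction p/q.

Work in coordinates with C = (0, 0), G = (1, 0), J = (0, 1).
1. V is the centroid of triangle CGJ ⇒ V = (1/3, 1/3)
2. D is the midpoint of CG ⇒ D = (1/2, 0)
3. U lies on line DV with DU:UV = -3:4 ⇒ U = (1, -1)
4. M lies on line GC with GM:MC = 4:(-3) ⇒ M = (-3, 0)
5. K is where the line through D parallel to VM meets line UG ⇒ K = (1, 1/20)
K = U + t·(G−U) with t = 21/20, so UK:KG = t:(1−t) = 21/20:-1/20

UK:KG = -21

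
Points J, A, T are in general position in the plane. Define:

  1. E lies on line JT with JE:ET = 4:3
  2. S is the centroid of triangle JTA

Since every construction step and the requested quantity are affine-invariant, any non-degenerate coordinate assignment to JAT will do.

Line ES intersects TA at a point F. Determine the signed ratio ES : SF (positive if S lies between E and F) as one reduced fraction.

Assign J = (0, 0), A = (1, 0), T = (0, 1) — the answer is frame-independent, so this choice is without loss of generality.
1. E lies on line JT with JE:ET = 4:3 ⇒ E = (0, 4/7)
2. S is the centroid of triangle JTA ⇒ S = (1/3, 1/3)
line ES meets TA at F = (3/2, -1/2)
S = E + t·(F−E) with t = 2/9, so ES:SF = 2/9:7/9

ES:SF = 2/7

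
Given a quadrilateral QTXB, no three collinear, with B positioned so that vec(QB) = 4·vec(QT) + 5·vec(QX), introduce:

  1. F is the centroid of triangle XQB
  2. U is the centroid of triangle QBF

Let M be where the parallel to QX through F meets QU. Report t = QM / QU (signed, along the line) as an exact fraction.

Work in coordinates with Q = (0, 0), T = (1, 0), X = (0, 1), B = (4, 5).
1. F is the centroid of triangle XQB ⇒ F = (4/3, 2)
2. U is the centroid of triangle QBF ⇒ U = (16/9, 7/3)
through F parallel to QX: direction (0, 1); meets QU at M = (4/3, 7/4)
M = Q + t·(U−Q) with t = 3/4

t = 3/4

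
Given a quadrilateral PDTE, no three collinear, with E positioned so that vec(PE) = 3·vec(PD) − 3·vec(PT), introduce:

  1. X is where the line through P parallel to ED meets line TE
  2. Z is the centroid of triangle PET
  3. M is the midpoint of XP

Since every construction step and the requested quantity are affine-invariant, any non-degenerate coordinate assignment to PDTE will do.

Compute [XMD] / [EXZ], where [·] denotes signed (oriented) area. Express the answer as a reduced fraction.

[XMD]:[EXZ] = 3/2

Assign P = (0, 0), D = (1, 0), T = (0, 1), E = (3, -3) — the answer is frame-independent, so this choice is without loss of generality.
1. X is where the line through P parallel to ED meets line TE ⇒ X = (-6, 9)
2. Z is the centroid of triangle PET ⇒ Z = (1, -2/3)
3. M is the midpoint of XP ⇒ M = (-3, 9/2)
2·[XMD] = 9/2, 2·[EXZ] = 3
[XMD]:[EXZ] = 9/2:3 = 3/2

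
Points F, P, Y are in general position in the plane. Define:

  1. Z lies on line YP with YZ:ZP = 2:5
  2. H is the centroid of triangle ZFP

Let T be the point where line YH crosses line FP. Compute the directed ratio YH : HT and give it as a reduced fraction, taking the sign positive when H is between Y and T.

YH:HT = 16/5

Choose coordinates F = (0, 0), P = (1, 0), Y = (0, 1).
1. Z lies on line YP with YZ:ZP = 2:5 ⇒ Z = (2/7, 5/7)
2. H is the centroid of triangle ZFP ⇒ H = (3/7, 5/21)
line YH meets FP at T = (9/16, 0)
H = Y + t·(T−Y) with t = 16/21, so YH:HT = 16/21:5/21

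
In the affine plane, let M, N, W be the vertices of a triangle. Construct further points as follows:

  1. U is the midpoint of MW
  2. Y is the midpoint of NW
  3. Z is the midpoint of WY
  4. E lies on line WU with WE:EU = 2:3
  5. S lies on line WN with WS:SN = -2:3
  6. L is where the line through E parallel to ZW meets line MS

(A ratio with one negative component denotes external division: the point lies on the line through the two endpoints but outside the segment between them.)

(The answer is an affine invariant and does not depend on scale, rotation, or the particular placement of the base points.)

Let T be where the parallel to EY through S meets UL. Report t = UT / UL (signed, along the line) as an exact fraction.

Set M = (0, 0), N = (1, 0), W = (0, 1); any affine frame gives the same invariant.
1. U is the midpoint of MW ⇒ U = (0, 1/2)
2. Y is the midpoint of NW ⇒ Y = (1/2, 1/2)
3. Z is the midpoint of WY ⇒ Z = (1/4, 3/4)
4. E lies on line WU with WE:EU = 2:3 ⇒ E = (0, 4/5)
5. S lies on line WN with WS:SN = -2:3 ⇒ S = (-2, 3)
6. L is where the line through E parallel to ZW meets line MS ⇒ L = (-8/5, 12/5)
through S parallel to EY: direction (1/2, -3/10); meets UL at T = (-104/47, 147/47)
T = U + t·(L−U) with t = 65/47

t = 65/47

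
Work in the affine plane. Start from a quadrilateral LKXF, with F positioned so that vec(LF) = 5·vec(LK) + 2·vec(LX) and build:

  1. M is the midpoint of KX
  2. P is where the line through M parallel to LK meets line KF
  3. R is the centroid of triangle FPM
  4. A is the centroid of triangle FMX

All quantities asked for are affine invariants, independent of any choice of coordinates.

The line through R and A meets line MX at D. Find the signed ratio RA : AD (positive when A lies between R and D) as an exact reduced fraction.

Assign L = (0, 0), K = (1, 0), X = (0, 1), F = (5, 2) — the answer is frame-independent, so this choice is without loss of generality.
1. M is the midpoint of KX ⇒ M = (1/2, 1/2)
2. P is where the line through M parallel to LK meets line KF ⇒ P = (2, 1/2)
3. R is the centroid of triangle FPM ⇒ R = (5/2, 1)
4. A is the centroid of triangle FMX ⇒ A = (11/6, 7/6)
line RA meets MX at D = (-5/6, 11/6)
A = R + t·(D−R) with t = 1/5, so RA:AD = 1/5:4/5

RA:AD = 1/4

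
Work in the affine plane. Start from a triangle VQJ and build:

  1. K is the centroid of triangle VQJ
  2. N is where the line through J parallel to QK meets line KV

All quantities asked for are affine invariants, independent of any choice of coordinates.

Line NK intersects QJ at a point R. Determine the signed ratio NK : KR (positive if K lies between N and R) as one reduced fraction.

NK:KR = -2

Set V = (0, 0), Q = (1, 0), J = (0, 1); any affine frame gives the same invariant.
1. K is the centroid of triangle VQJ ⇒ K = (1/3, 1/3)
2. N is where the line through J parallel to QK meets line KV ⇒ N = (2/3, 2/3)
line NK meets QJ at R = (1/2, 1/2)
K = N + t·(R−N) with t = 2, so NK:KR = 2:-1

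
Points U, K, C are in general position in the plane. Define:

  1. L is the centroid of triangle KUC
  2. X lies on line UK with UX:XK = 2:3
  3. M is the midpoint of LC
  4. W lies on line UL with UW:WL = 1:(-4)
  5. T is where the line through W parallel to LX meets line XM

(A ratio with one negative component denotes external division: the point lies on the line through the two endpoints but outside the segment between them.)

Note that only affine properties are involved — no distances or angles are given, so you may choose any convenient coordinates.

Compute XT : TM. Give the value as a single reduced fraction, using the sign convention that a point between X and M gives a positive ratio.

XT:TM = -16/13

Assign U = (0, 0), K = (1, 0), C = (0, 1) — the answer is frame-independent, so this choice is without loss of generality.
1. L is the centroid of triangle KUC ⇒ L = (1/3, 1/3)
2. X lies on line UK with UX:XK = 2:3 ⇒ X = (2/5, 0)
3. M is the midpoint of LC ⇒ M = (1/6, 2/3)
4. W lies on line UL with UW:WL = 1:(-4) ⇒ W = (-1/9, -1/9)
5. T is where the line through W parallel to LX meets line XM ⇒ T = (-38/45, 32/9)
T = X + t·(M−X) with t = 16/3, so XT:TM = t:(1−t) = 16/3:-13/3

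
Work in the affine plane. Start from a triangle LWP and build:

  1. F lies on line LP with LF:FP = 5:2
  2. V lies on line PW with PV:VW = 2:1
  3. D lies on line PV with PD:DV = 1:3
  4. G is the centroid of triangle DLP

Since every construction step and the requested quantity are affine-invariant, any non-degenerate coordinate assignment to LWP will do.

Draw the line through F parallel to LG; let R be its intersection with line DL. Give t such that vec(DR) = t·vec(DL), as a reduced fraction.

Set L = (0, 0), W = (1, 0), P = (0, 1); any affine frame gives the same invariant.
1. F lies on line LP with LF:FP = 5:2 ⇒ F = (0, 5/7)
2. V lies on line PW with PV:VW = 2:1 ⇒ V = (2/3, 1/3)
3. D lies on line PV with PD:DV = 1:3 ⇒ D = (1/6, 5/6)
4. G is the centroid of triangle DLP ⇒ G = (1/18, 11/18)
through F parallel to LG: direction (1/18, 11/18); meets DL at R = (-5/42, -25/42)
R = D + t·(L−D) with t = 12/7

t = 12/7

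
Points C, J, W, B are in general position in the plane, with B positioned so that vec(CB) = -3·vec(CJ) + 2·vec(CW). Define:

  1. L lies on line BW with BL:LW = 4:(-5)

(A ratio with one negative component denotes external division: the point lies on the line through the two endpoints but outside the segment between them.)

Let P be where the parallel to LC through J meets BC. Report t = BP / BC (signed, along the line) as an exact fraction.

Work in coordinates with C = (0, 0), J = (1, 0), W = (0, 1), B = (-3, 2).
1. L lies on line BW with BL:LW = 4:(-5) ⇒ L = (-15, 6)
through J parallel to LC: direction (15, -6); meets BC at P = (-3/2, 1)
P = B + t·(C−B) with t = 1/2

t = 1/2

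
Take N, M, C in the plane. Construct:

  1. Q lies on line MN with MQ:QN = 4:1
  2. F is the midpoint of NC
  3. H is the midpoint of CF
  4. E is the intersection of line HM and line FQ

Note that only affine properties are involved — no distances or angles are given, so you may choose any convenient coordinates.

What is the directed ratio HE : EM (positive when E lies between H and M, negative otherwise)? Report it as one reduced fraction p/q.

HE:EM = -1/8

Assign N = (0, 0), M = (1, 0), C = (0, 1) — the answer is frame-independent, so this choice is without loss of generality.
1. Q lies on line MN with MQ:QN = 4:1 ⇒ Q = (1/5, 0)
2. F is the midpoint of NC ⇒ F = (0, 1/2)
3. H is the midpoint of CF ⇒ H = (0, 3/4)
4. E is the intersection of line HM and line FQ ⇒ E = (-1/7, 6/7)
E = H + t·(M−H) with t = -1/7, so HE:EM = t:(1−t) = -1/7:8/7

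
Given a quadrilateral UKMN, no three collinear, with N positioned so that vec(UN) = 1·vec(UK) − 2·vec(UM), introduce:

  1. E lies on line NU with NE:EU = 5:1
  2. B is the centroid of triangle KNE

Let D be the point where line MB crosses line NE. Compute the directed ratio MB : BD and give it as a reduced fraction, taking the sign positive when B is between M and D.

Assign U = (0, 0), K = (1, 0), M = (0, 1), N = (1, -2) — the answer is frame-independent, so this choice is without loss of generality.
1. E lies on line NU with NE:EU = 5:1 ⇒ E = (1/6, -1/3)
2. B is the centroid of triangle KNE ⇒ B = (13/18, -7/9)
line MB meets NE at D = (13/6, -13/3)
B = M + t·(D−M) with t = 1/3, so MB:BD = 1/3:2/3

MB:BD = 1/2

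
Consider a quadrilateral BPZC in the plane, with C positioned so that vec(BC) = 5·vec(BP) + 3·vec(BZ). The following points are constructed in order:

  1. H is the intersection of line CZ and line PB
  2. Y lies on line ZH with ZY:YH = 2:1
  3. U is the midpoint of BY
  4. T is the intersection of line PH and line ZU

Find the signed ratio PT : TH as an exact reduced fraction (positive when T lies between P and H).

PT:TH = 4/3

Assign B = (0, 0), P = (1, 0), Z = (0, 1), C = (5, 3) — the answer is frame-independent, so this choice is without loss of generality.
1. H is the intersection of line CZ and line PB ⇒ H = (-5/2, 0)
2. Y lies on line ZH with ZY:YH = 2:1 ⇒ Y = (-5/3, 1/3)
3. U is the midpoint of BY ⇒ U = (-5/6, 1/6)
4. T is the intersection of line PH and line ZU ⇒ T = (-1, 0)
T = P + t·(H−P) with t = 4/7, so PT:TH = t:(1−t) = 4/7:3/7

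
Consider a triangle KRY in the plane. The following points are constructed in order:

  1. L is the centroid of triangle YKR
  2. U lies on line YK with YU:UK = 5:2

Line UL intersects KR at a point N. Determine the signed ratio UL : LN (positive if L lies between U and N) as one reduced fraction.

UL:LN = -1/7

Work in coordinates with K = (0, 0), R = (1, 0), Y = (0, 1).
1. L is the centroid of triangle YKR ⇒ L = (1/3, 1/3)
2. U lies on line YK with YU:UK = 5:2 ⇒ U = (0, 2/7)
line UL meets KR at N = (-2, 0)
L = U + t·(N−U) with t = -1/6, so UL:LN = -1/6:7/6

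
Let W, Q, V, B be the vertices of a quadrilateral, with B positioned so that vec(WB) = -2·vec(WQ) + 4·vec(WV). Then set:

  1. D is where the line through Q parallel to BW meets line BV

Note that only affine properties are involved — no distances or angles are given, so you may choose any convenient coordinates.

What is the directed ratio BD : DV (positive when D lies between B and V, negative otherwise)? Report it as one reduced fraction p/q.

BD:DV = -2

Set W = (0, 0), Q = (1, 0), V = (0, 1), B = (-2, 4); any affine frame gives the same invariant.
1. D is where the line through Q parallel to BW meets line BV ⇒ D = (2, -2)
D = B + t·(V−B) with t = 2, so BD:DV = t:(1−t) = 2:-1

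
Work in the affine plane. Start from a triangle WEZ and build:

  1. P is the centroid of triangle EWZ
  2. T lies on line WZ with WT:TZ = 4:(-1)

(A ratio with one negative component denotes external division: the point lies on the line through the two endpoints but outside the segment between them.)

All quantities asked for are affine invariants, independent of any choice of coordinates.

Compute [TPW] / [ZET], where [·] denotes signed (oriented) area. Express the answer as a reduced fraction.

[TPW]:[ZET] = -4/3

Work in coordinates with W = (0, 0), E = (1, 0), Z = (0, 1).
1. P is the centroid of triangle EWZ ⇒ P = (1/3, 1/3)
2. T lies on line WZ with WT:TZ = 4:(-1) ⇒ T = (0, 4/3)
2·[TPW] = -4/9, 2·[ZET] = 1/3
[TPW]:[ZET] = -4/9:1/3 = -4/3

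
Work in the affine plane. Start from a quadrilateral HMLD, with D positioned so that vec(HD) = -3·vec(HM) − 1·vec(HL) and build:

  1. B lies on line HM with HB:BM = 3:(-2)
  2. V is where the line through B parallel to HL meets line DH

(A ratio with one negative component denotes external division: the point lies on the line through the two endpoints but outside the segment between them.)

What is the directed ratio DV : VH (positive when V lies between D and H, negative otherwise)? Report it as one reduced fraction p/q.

DV:VH = -2

Work in coordinates with H = (0, 0), M = (1, 0), L = (0, 1), D = (-3, -1).
1. B lies on line HM with HB:BM = 3:(-2) ⇒ B = (3, 0)
2. V is where the line through B parallel to HL meets line DH ⇒ V = (3, 1)
V = D + t·(H−D) with t = 2, so DV:VH = t:(1−t) = 2:-1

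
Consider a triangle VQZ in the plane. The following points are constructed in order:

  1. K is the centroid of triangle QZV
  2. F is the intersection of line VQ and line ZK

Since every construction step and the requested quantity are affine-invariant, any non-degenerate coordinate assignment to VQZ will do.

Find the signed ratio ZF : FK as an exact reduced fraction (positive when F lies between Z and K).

Set V = (0, 0), Q = (1, 0), Z = (0, 1); any affine frame gives the same invariant.
1. K is the centroid of triangle QZV ⇒ K = (1/3, 1/3)
2. F is the intersection of line VQ and line ZK ⇒ F = (1/2, 0)
F = Z + t·(K−Z) with t = 3/2, so ZF:FK = t:(1−t) = 3/2:-1/2

ZF:FK = -3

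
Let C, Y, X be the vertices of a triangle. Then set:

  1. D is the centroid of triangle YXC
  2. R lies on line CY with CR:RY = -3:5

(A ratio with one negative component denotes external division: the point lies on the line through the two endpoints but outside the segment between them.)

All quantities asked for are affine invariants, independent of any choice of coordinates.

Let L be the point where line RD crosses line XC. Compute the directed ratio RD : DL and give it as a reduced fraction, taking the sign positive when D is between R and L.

RD:DL = -11/2

Set C = (0, 0), Y = (1, 0), X = (0, 1); any affine frame gives the same invariant.
1. D is the centroid of triangle YXC ⇒ D = (1/3, 1/3)
2. R lies on line CY with CR:RY = -3:5 ⇒ R = (-3/2, 0)
line RD meets XC at L = (0, 3/11)
D = R + t·(L−R) with t = 11/9, so RD:DL = 11/9:-2/9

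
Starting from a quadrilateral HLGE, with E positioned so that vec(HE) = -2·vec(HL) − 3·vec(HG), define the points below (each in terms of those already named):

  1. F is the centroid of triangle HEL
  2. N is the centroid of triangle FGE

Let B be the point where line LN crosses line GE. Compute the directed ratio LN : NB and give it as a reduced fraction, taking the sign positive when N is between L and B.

LN:NB = 23/4

Set H = (0, 0), L = (1, 0), G = (0, 1), E = (-2, -3); any affine frame gives the same invariant.
1. F is the centroid of triangle HEL ⇒ F = (-1/3, -1)
2. N is the centroid of triangle FGE ⇒ N = (-7/9, -1)
line LN meets GE at B = (-25/23, -27/23)
N = L + t·(B−L) with t = 23/27, so LN:NB = 23/27:4/27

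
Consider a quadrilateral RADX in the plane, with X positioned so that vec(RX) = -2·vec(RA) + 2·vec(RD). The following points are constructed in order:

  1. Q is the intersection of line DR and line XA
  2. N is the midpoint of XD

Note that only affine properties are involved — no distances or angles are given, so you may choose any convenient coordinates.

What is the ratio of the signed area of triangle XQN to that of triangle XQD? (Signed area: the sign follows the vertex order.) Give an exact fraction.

Choose coordinates R = (0, 0), A = (1, 0), D = (0, 1), X = (-2, 2).
1. Q is the intersection of line DR and line XA ⇒ Q = (0, 2/3)
2. N is the midpoint of XD ⇒ N = (-1, 3/2)
2·[XQN] = 1/3, 2·[XQD] = 2/3
[XQN]:[XQD] = 1/3:2/3 = 1/2

[XQN]:[XQD] = 1/2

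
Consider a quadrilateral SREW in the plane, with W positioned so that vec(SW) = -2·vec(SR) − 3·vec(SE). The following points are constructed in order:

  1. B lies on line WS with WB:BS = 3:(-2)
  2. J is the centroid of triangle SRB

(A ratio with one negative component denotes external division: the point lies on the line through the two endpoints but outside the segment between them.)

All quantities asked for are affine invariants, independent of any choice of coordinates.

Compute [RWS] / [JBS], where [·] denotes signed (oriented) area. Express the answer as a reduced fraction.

[RWS]:[JBS] = -3/2

Work in coordinates with S = (0, 0), R = (1, 0), E = (0, 1), W = (-2, -3).
1. B lies on line WS with WB:BS = 3:(-2) ⇒ B = (4, 6)
2. J is the centroid of triangle SRB ⇒ J = (5/3, 2)
2·[RWS] = -3, 2·[JBS] = 2
[RWS]:[JBS] = -3:2 = -3/2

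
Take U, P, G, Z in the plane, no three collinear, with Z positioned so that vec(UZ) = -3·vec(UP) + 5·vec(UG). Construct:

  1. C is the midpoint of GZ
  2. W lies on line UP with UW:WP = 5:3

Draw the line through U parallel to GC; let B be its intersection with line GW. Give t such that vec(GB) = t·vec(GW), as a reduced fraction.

t = 6

Assign U = (0, 0), P = (1, 0), G = (0, 1), Z = (-3, 5) — the answer is frame-independent, so this choice is without loss of generality.
1. C is the midpoint of GZ ⇒ C = (-3/2, 3)
2. W lies on line UP with UW:WP = 5:3 ⇒ W = (5/8, 0)
through U parallel to GC: direction (-3/2, 2); meets GW at B = (15/4, -5)
B = G + t·(W−G) with t = 6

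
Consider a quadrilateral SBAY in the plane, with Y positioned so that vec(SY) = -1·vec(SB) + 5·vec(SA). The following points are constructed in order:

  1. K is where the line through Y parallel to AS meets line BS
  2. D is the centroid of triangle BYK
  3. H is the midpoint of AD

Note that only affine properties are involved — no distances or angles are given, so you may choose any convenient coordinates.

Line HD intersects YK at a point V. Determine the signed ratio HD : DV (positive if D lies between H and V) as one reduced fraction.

HD:DV = 1/4

Work in coordinates with S = (0, 0), B = (1, 0), A = (0, 1), Y = (-1, 5).
1. K is where the line through Y parallel to AS meets line BS ⇒ K = (-1, 0)
2. D is the centroid of triangle BYK ⇒ D = (-1/3, 5/3)
3. H is the midpoint of AD ⇒ H = (-1/6, 4/3)
line HD meets YK at V = (-1, 3)
D = H + t·(V−H) with t = 1/5, so HD:DV = 1/5:4/5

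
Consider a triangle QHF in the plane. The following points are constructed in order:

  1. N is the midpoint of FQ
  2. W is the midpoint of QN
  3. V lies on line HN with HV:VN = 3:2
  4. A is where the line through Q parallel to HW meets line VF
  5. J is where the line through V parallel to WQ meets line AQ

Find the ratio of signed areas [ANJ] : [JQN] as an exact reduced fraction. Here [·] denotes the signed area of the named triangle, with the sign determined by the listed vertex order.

Choose coordinates Q = (0, 0), H = (1, 0), F = (0, 1).
1. N is the midpoint of FQ ⇒ N = (0, 1/2)
2. W is the midpoint of QN ⇒ W = (0, 1/4)
3. V lies on line HN with HV:VN = 3:2 ⇒ V = (2/5, 3/10)
4. A is where the line through Q parallel to HW meets line VF ⇒ A = (2/3, -1/6)
5. J is where the line through V parallel to WQ meets line AQ ⇒ J = (2/5, -1/10)
2·[ANJ] = 2/15, 2·[JQN] = -1/5
[ANJ]:[JQN] = 2/15:-1/5 = -2/3

[ANJ]:[JQN] = -2/3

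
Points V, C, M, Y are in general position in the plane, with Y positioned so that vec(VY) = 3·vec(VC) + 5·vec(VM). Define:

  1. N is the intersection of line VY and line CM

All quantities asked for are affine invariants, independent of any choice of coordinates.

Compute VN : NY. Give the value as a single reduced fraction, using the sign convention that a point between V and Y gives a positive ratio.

VN:NY = 1/7

Work in coordinates with V = (0, 0), C = (1, 0), M = (0, 1), Y = (3, 5).
1. N is the intersection of line VY and line CM ⇒ N = (3/8, 5/8)
N = V + t·(Y−V) with t = 1/8, so VN:NY = t:(1−t) = 1/8:7/8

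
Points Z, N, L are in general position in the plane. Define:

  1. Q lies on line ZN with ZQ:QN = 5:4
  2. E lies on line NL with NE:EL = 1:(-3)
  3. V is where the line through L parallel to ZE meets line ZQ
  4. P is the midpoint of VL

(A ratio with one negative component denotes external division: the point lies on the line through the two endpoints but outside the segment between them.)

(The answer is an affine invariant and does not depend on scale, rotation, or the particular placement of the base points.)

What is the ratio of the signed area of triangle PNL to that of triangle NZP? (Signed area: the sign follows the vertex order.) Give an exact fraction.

Set Z = (0, 0), N = (1, 0), L = (0, 1); any affine frame gives the same invariant.
1. Q lies on line ZN with ZQ:QN = 5:4 ⇒ Q = (5/9, 0)
2. E lies on line NL with NE:EL = 1:(-3) ⇒ E = (3/2, -1/2)
3. V is where the line through L parallel to ZE meets line ZQ ⇒ V = (3, 0)
4. P is the midpoint of VL ⇒ P = (3/2, 1/2)
2·[PNL] = -1, 2·[NZP] = -1/2
[PNL]:[NZP] = -1:-1/2 = 2

[PNL]:[NZP] = 2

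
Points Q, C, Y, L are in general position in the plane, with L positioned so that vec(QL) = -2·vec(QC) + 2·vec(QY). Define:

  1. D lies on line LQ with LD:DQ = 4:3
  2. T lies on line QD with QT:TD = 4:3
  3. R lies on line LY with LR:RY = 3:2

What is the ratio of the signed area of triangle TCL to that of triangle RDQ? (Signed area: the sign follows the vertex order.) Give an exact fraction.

[TCL]:[RDQ] = 185/63

Set Q = (0, 0), C = (1, 0), Y = (0, 1), L = (-2, 2); any affine frame gives the same invariant.
1. D lies on line LQ with LD:DQ = 4:3 ⇒ D = (-6/7, 6/7)
2. T lies on line QD with QT:TD = 4:3 ⇒ T = (-24/49, 24/49)
3. R lies on line LY with LR:RY = 3:2 ⇒ R = (-4/5, 7/5)
2·[TCL] = 74/49, 2·[RDQ] = 18/35
[TCL]:[RDQ] = 74/49:18/35 = 185/63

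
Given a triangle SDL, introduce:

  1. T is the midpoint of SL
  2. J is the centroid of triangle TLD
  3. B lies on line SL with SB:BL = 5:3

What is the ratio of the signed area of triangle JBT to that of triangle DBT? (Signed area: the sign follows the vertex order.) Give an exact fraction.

Work in coordinates with S = (0, 0), D = (1, 0), L = (0, 1).
1. T is the midpoint of SL ⇒ T = (0, 1/2)
2. J is the centroid of triangle TLD ⇒ J = (1/3, 1/2)
3. B lies on line SL with SB:BL = 5:3 ⇒ B = (0, 5/8)
2·[JBT] = 1/24, 2·[DBT] = 1/8
[JBT]:[DBT] = 1/24:1/8 = 1/3

[JBT]:[DBT] = 1/3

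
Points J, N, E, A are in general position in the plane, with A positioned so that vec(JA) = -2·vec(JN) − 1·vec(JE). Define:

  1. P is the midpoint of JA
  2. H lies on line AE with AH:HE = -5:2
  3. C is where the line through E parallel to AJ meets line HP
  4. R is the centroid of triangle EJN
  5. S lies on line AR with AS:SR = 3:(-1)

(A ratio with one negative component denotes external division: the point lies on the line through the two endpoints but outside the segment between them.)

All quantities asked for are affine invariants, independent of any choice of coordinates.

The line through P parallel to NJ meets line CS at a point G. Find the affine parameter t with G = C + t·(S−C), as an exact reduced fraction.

Set J = (0, 0), N = (1, 0), E = (0, 1), A = (-2, -1); any affine frame gives the same invariant.
1. P is the midpoint of JA ⇒ P = (-1, -1/2)
2. H lies on line AE with AH:HE = -5:2 ⇒ H = (4/3, 7/3)
3. C is where the line through E parallel to AJ meets line HP ⇒ C = (2/5, 6/5)
4. R is the centroid of triangle EJN ⇒ R = (1/3, 1/3)
5. S lies on line AR with AS:SR = 3:(-1) ⇒ S = (3/2, 1)
through P parallel to NJ: direction (-1, 0); meets CS at G = (39/4, -1/2)
G = C + t·(S−C) with t = 17/2

t = 17/2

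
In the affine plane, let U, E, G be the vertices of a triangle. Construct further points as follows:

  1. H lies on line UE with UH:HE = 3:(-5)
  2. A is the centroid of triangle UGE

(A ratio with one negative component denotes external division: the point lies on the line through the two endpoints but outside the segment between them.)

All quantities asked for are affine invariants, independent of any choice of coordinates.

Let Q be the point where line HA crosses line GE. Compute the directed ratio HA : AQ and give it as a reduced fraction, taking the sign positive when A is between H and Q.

Work in coordinates with U = (0, 0), E = (1, 0), G = (0, 1).
1. H lies on line UE with UH:HE = 3:(-5) ⇒ H = (-3/2, 0)
2. A is the centroid of triangle UGE ⇒ A = (1/3, 1/3)
line HA meets GE at Q = (8/13, 5/13)
A = H + t·(Q−H) with t = 13/15, so HA:AQ = 13/15:2/15

HA:AQ = 13/2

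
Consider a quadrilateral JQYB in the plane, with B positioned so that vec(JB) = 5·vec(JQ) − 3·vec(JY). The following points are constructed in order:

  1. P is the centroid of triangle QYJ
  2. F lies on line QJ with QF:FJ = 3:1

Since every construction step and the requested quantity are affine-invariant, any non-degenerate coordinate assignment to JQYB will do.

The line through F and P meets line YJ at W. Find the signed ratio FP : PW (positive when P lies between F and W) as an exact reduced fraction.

FP:PW = -1/4

Work in coordinates with J = (0, 0), Q = (1, 0), Y = (0, 1), B = (5, -3).
1. P is the centroid of triangle QYJ ⇒ P = (1/3, 1/3)
2. F lies on line QJ with QF:FJ = 3:1 ⇒ F = (1/4, 0)
line FP meets YJ at W = (0, -1)
P = F + t·(W−F) with t = -1/3, so FP:PW = -1/3:4/3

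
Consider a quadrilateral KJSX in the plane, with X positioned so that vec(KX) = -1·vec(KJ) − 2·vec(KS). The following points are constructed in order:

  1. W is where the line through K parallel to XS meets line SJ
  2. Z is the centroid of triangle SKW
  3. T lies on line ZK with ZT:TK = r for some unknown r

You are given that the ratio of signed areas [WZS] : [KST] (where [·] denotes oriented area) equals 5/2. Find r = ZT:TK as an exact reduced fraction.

Set K = (0, 0), J = (1, 0), S = (0, 1), X = (-1, -2); any affine frame gives the same invariant.
1. W is where the line through K parallel to XS meets line SJ ⇒ W = (1/4, 3/4)
2. Z is the centroid of triangle SKW ⇒ Z = (1/12, 7/12)
3. With ZT:TK = r, write λ = r/(r+1) so T = Z + λ·(K−Z); T is affine-linear in λ
Every point depending on T is an affine combination of T and λ-independent points, so each such coordinate is linear in λ; the λ² term in each signed area is a multiple of (K−Z)×(K−Z) = 0, so 2·[WZS] and 2·[KST] are each linear in λ. Evaluating at λ=0 and λ=1:
  2·[WZS] = -1/12,   2·[KST] = 1/12·λ − 1/12
So [WZS]:[KST] = (-1/12) / (1/12·λ − 1/12). Setting this equal to 5/2:
  -1/12 = 5/2·(1/12·λ − 1/12)  ⇒  λ = 3/5
Then r = λ/(1−λ) = (3/5)/(2/5) = 3/2. Check: with r = 3/2, T = (1/30, 7/30) and [WZS]:[KST] = 5/2 as required.

r = 3/2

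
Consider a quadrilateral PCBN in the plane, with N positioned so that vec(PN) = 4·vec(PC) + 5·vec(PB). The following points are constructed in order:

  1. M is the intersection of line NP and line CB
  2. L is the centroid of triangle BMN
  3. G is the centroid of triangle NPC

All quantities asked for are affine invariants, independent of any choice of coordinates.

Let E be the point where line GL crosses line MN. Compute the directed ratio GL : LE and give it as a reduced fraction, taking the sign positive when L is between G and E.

Set P = (0, 0), C = (1, 0), B = (0, 1), N = (4, 5); any affine frame gives the same invariant.
1. M is the intersection of line NP and line CB ⇒ M = (4/9, 5/9)
2. L is the centroid of triangle BMN ⇒ L = (40/27, 59/27)
3. G is the centroid of triangle NPC ⇒ G = (5/3, 5/3)
line GL meets MN at E = (380/243, 475/243)
L = G + t·(E−G) with t = 9/5, so GL:LE = 9/5:-4/5

GL:LE = -9/4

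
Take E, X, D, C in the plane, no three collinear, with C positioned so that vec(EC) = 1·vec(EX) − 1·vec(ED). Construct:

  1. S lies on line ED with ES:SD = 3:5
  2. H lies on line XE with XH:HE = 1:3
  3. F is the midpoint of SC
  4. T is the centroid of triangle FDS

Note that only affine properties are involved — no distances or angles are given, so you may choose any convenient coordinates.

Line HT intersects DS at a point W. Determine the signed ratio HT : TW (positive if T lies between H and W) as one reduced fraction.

HT:TW = 7/2

Set E = (0, 0), X = (1, 0), D = (0, 1), C = (1, -1); any affine frame gives the same invariant.
1. S lies on line ED with ES:SD = 3:5 ⇒ S = (0, 3/8)
2. H lies on line XE with XH:HE = 1:3 ⇒ H = (3/4, 0)
3. F is the midpoint of SC ⇒ F = (1/2, -5/16)
4. T is the centroid of triangle FDS ⇒ T = (1/6, 17/48)
line HT meets DS at W = (0, 51/112)
T = H + t·(W−H) with t = 7/9, so HT:TW = 7/9:2/9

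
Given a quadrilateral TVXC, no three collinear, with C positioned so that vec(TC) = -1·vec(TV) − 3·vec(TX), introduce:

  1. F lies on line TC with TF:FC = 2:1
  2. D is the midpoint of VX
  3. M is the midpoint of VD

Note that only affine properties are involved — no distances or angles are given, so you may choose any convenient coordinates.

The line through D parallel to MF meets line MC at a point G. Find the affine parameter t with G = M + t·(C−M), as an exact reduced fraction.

t = -11/8

Choose coordinates T = (0, 0), V = (1, 0), X = (0, 1), C = (-1, -3).
1. F lies on line TC with TF:FC = 2:1 ⇒ F = (-2/3, -2)
2. D is the midpoint of VX ⇒ D = (1/2, 1/2)
3. M is the midpoint of VD ⇒ M = (3/4, 1/4)
through D parallel to MF: direction (-17/12, -9/4); meets MC at G = (101/32, 151/32)
G = M + t·(C−M) with t = -11/8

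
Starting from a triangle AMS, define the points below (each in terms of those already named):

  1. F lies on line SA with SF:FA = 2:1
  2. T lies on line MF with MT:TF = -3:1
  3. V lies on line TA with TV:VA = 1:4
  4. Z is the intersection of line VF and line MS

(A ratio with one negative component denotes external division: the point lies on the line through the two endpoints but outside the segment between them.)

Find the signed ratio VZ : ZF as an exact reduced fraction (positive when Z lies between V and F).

VZ:ZF = -3/2

Set A = (0, 0), M = (1, 0), S = (0, 1); any affine frame gives the same invariant.
1. F lies on line SA with SF:FA = 2:1 ⇒ F = (0, 1/3)
2. T lies on line MF with MT:TF = -3:1 ⇒ T = (-1/2, 1/2)
3. V lies on line TA with TV:VA = 1:4 ⇒ V = (-2/5, 2/5)
4. Z is the intersection of line VF and line MS ⇒ Z = (4/5, 1/5)
Z = V + t·(F−V) with t = 3, so VZ:ZF = t:(1−t) = 3:-2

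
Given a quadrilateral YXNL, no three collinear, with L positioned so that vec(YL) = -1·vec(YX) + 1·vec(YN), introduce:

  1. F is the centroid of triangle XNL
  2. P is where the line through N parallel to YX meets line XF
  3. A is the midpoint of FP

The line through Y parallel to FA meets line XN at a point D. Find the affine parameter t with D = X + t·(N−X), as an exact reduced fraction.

t = -2

Work in coordinates with Y = (0, 0), X = (1, 0), N = (0, 1), L = (-1, 1).
1. F is the centroid of triangle XNL ⇒ F = (0, 2/3)
2. P is where the line through N parallel to YX meets line XF ⇒ P = (-1/2, 1)
3. A is the midpoint of FP ⇒ A = (-1/4, 5/6)
through Y parallel to FA: direction (-1/4, 1/6); meets XN at D = (3, -2)
D = X + t·(N−X) with t = -2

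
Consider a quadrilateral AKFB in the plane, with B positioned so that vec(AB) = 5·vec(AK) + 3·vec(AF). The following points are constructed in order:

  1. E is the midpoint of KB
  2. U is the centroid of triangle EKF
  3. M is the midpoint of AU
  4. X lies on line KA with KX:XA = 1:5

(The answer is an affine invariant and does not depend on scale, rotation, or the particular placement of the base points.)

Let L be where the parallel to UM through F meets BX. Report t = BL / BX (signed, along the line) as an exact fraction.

t = -54/19

Set A = (0, 0), K = (1, 0), F = (0, 1), B = (5, 3); any affine frame gives the same invariant.
1. E is the midpoint of KB ⇒ E = (3, 3/2)
2. U is the centroid of triangle EKF ⇒ U = (4/3, 5/6)
3. M is the midpoint of AU ⇒ M = (2/3, 5/12)
4. X lies on line KA with KX:XA = 1:5 ⇒ X = (5/6, 0)
through F parallel to UM: direction (-2/3, -5/12); meets BX at L = (320/19, 219/19)
L = B + t·(X−B) with t = -54/19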